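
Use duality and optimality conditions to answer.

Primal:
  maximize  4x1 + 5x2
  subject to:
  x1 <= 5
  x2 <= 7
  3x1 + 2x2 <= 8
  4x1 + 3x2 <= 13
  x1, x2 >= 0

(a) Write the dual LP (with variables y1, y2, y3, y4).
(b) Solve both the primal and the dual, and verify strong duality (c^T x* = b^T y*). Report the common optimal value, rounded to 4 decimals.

The standard primal-dual pair for 'max c^T x s.t. A x <= b, x >= 0' is:
  Dual:  min b^T y  s.t.  A^T y >= c,  y >= 0.

So the dual LP is:
  minimize  5y1 + 7y2 + 8y3 + 13y4
  subject to:
    y1 + 3y3 + 4y4 >= 4
    y2 + 2y3 + 3y4 >= 5
    y1, y2, y3, y4 >= 0

Solving the primal: x* = (0, 4).
  primal value c^T x* = 20.
Solving the dual: y* = (0, 0, 2.5, 0).
  dual value b^T y* = 20.
Strong duality: c^T x* = b^T y*. Confirmed.

20


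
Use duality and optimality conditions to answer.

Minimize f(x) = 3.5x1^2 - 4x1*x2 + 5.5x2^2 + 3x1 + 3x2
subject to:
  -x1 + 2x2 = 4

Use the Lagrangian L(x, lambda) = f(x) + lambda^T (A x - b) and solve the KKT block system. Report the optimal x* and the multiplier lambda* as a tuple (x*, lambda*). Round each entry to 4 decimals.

Form the Lagrangian:
  L(x, lambda) = (1/2) x^T Q x + c^T x + lambda^T (A x - b)
Stationarity (grad_x L = 0): Q x + c + A^T lambda = 0.
Primal feasibility: A x = b.

This gives the KKT block system:
  [ Q   A^T ] [ x     ]   [-c ]
  [ A    0  ] [ lambda ] = [ b ]

Solving the linear system:
  x*      = (-1.3043, 1.3478)
  lambda* = (-11.5217)
  f(x*)   = 23.1087

x* = (-1.3043, 1.3478), lambda* = (-11.5217)


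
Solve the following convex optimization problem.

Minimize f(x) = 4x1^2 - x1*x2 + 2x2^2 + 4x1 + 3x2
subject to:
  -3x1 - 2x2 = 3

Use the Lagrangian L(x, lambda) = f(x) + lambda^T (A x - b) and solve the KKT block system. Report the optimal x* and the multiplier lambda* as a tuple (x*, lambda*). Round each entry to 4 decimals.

Form the Lagrangian:
  L(x, lambda) = (1/2) x^T Q x + c^T x + lambda^T (A x - b)
Stationarity (grad_x L = 0): Q x + c + A^T lambda = 0.
Primal feasibility: A x = b.

This gives the KKT block system:
  [ Q   A^T ] [ x     ]   [-c ]
  [ A    0  ] [ lambda ] = [ b ]

Solving the linear system:
  x*      = (-0.5, -0.75)
  lambda* = (0.25)
  f(x*)   = -2.5

x* = (-0.5, -0.75), lambda* = (0.25)


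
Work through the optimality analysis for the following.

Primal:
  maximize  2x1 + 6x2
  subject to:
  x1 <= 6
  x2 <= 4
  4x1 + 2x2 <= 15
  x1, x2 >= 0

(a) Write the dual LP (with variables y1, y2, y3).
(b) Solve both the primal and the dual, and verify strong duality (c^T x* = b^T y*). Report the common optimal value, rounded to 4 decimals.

The standard primal-dual pair for 'max c^T x s.t. A x <= b, x >= 0' is:
  Dual:  min b^T y  s.t.  A^T y >= c,  y >= 0.

So the dual LP is:
  minimize  6y1 + 4y2 + 15y3
  subject to:
    y1 + 4y3 >= 2
    y2 + 2y3 >= 6
    y1, y2, y3 >= 0

Solving the primal: x* = (1.75, 4).
  primal value c^T x* = 27.5.
Solving the dual: y* = (0, 5, 0.5).
  dual value b^T y* = 27.5.
Strong duality: c^T x* = b^T y*. Confirmed.

27.5


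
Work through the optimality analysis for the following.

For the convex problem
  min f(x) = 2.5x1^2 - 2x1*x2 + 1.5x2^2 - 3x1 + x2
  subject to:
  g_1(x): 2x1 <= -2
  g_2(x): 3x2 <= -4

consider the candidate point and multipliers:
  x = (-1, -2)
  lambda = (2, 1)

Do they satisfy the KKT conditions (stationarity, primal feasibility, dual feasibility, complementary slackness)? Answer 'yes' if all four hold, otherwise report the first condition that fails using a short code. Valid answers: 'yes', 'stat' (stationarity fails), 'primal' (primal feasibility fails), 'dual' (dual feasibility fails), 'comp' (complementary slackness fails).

Gradient of f: grad f(x) = Q x + c = (-4, -3)
Constraint values g_i(x) = a_i^T x - b_i:
  g_1((-1, -2)) = 0
  g_2((-1, -2)) = -2
Stationarity residual: grad f(x) + sum_i lambda_i a_i = (0, 0)
  -> stationarity OK
Primal feasibility (all g_i <= 0): OK
Dual feasibility (all lambda_i >= 0): OK
Complementary slackness (lambda_i * g_i(x) = 0 for all i): FAILS

Verdict: the first failing condition is complementary_slackness -> comp.

comp


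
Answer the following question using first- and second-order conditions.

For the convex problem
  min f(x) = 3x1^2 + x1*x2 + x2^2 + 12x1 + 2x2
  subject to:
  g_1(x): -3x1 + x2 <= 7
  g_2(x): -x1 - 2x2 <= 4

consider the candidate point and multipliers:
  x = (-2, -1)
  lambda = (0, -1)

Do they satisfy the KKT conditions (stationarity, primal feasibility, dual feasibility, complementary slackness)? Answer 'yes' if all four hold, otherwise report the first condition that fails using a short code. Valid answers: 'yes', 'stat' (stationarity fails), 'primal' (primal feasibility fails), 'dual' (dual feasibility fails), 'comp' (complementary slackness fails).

Gradient of f: grad f(x) = Q x + c = (-1, -2)
Constraint values g_i(x) = a_i^T x - b_i:
  g_1((-2, -1)) = -2
  g_2((-2, -1)) = 0
Stationarity residual: grad f(x) + sum_i lambda_i a_i = (0, 0)
  -> stationarity OK
Primal feasibility (all g_i <= 0): OK
Dual feasibility (all lambda_i >= 0): FAILS
Complementary slackness (lambda_i * g_i(x) = 0 for all i): OK

Verdict: the first failing condition is dual_feasibility -> dual.

dual


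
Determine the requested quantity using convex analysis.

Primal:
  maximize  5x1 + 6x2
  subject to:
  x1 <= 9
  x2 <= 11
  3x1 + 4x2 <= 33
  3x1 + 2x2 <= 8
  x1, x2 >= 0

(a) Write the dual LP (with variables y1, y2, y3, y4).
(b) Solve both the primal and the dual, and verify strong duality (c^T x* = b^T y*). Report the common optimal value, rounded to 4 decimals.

The standard primal-dual pair for 'max c^T x s.t. A x <= b, x >= 0' is:
  Dual:  min b^T y  s.t.  A^T y >= c,  y >= 0.

So the dual LP is:
  minimize  9y1 + 11y2 + 33y3 + 8y4
  subject to:
    y1 + 3y3 + 3y4 >= 5
    y2 + 4y3 + 2y4 >= 6
    y1, y2, y3, y4 >= 0

Solving the primal: x* = (0, 4).
  primal value c^T x* = 24.
Solving the dual: y* = (0, 0, 0, 3).
  dual value b^T y* = 24.
Strong duality: c^T x* = b^T y*. Confirmed.

24


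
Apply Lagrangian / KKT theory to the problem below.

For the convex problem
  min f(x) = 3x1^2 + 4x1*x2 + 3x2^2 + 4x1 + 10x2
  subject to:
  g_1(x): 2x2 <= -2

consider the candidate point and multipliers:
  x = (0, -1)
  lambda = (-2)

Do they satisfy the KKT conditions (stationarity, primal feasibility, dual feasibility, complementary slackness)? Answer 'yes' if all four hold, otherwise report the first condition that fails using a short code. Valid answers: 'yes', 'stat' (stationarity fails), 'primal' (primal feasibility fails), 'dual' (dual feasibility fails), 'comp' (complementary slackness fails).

Gradient of f: grad f(x) = Q x + c = (0, 4)
Constraint values g_i(x) = a_i^T x - b_i:
  g_1((0, -1)) = 0
Stationarity residual: grad f(x) + sum_i lambda_i a_i = (0, 0)
  -> stationarity OK
Primal feasibility (all g_i <= 0): OK
Dual feasibility (all lambda_i >= 0): FAILS
Complementary slackness (lambda_i * g_i(x) = 0 for all i): OK

Verdict: the first failing condition is dual_feasibility -> dual.

dual


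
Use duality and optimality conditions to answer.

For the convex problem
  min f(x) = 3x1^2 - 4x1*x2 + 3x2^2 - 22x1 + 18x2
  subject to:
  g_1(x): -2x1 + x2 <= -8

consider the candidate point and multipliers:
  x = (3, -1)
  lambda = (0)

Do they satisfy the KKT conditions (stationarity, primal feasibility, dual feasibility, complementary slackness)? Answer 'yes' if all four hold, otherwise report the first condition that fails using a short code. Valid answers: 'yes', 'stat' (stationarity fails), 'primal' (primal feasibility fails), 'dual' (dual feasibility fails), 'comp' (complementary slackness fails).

Gradient of f: grad f(x) = Q x + c = (0, 0)
Constraint values g_i(x) = a_i^T x - b_i:
  g_1((3, -1)) = 1
Stationarity residual: grad f(x) + sum_i lambda_i a_i = (0, 0)
  -> stationarity OK
Primal feasibility (all g_i <= 0): FAILS
Dual feasibility (all lambda_i >= 0): OK
Complementary slackness (lambda_i * g_i(x) = 0 for all i): OK

Verdict: the first failing condition is primal_feasibility -> primal.

primal


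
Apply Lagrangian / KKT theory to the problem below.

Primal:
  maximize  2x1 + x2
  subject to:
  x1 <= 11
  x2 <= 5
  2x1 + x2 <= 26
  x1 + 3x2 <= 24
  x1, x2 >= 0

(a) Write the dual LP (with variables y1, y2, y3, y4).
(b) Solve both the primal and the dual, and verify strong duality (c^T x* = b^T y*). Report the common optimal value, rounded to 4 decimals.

The standard primal-dual pair for 'max c^T x s.t. A x <= b, x >= 0' is:
  Dual:  min b^T y  s.t.  A^T y >= c,  y >= 0.

So the dual LP is:
  minimize  11y1 + 5y2 + 26y3 + 24y4
  subject to:
    y1 + 2y3 + y4 >= 2
    y2 + y3 + 3y4 >= 1
    y1, y2, y3, y4 >= 0

Solving the primal: x* = (10.8, 4.4).
  primal value c^T x* = 26.
Solving the dual: y* = (0, 0, 1, 0).
  dual value b^T y* = 26.
Strong duality: c^T x* = b^T y*. Confirmed.

26


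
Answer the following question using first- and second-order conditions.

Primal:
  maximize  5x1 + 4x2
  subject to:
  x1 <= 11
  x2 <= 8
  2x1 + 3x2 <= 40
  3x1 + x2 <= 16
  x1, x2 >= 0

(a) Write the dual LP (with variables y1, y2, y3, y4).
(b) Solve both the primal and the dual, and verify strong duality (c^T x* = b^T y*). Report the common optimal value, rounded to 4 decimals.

The standard primal-dual pair for 'max c^T x s.t. A x <= b, x >= 0' is:
  Dual:  min b^T y  s.t.  A^T y >= c,  y >= 0.

So the dual LP is:
  minimize  11y1 + 8y2 + 40y3 + 16y4
  subject to:
    y1 + 2y3 + 3y4 >= 5
    y2 + 3y3 + y4 >= 4
    y1, y2, y3, y4 >= 0

Solving the primal: x* = (2.6667, 8).
  primal value c^T x* = 45.3333.
Solving the dual: y* = (0, 2.3333, 0, 1.6667).
  dual value b^T y* = 45.3333.
Strong duality: c^T x* = b^T y*. Confirmed.

45.3333


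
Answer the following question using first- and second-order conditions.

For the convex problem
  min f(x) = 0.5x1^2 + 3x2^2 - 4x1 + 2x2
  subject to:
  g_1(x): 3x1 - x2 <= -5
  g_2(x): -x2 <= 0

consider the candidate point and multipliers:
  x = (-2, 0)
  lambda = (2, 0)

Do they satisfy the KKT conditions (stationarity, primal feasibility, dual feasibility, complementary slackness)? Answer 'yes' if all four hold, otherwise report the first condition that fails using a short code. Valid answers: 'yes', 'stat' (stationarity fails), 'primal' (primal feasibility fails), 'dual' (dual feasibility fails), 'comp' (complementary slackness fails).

Gradient of f: grad f(x) = Q x + c = (-6, 2)
Constraint values g_i(x) = a_i^T x - b_i:
  g_1((-2, 0)) = -1
  g_2((-2, 0)) = 0
Stationarity residual: grad f(x) + sum_i lambda_i a_i = (0, 0)
  -> stationarity OK
Primal feasibility (all g_i <= 0): OK
Dual feasibility (all lambda_i >= 0): OK
Complementary slackness (lambda_i * g_i(x) = 0 for all i): FAILS

Verdict: the first failing condition is complementary_slackness -> comp.

comp


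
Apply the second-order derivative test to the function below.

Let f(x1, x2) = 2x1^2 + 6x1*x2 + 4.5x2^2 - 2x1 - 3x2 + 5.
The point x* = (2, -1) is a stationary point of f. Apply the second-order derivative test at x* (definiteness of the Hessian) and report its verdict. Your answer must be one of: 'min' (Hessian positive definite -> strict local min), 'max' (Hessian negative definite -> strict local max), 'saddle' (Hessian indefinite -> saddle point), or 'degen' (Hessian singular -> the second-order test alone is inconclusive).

Compute the Hessian H = grad^2 f:
  H = [[4, 6], [6, 9]]
Verify stationarity: grad f(x*) = H x* + g = (0, 0).
Eigenvalues of H: 0, 13.
H has a zero eigenvalue (singular; positive semidefinite but not definite), so H is neither positive definite, negative definite, nor indefinite. The second-order test alone is inconclusive -> degen.
(Indeed, f is constant along the null direction of H through x*, so x* is not a strict local extremum.)

degen


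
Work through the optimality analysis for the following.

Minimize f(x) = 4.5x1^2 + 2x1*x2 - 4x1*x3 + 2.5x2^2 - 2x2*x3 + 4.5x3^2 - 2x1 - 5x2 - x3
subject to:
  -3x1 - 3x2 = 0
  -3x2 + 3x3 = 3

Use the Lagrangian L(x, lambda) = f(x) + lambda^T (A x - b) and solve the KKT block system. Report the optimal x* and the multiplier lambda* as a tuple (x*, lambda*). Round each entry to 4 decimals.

Form the Lagrangian:
  L(x, lambda) = (1/2) x^T Q x + c^T x + lambda^T (A x - b)
Stationarity (grad_x L = 0): Q x + c + A^T lambda = 0.
Primal feasibility: A x = b.

This gives the KKT block system:
  [ Q   A^T ] [ x     ]   [-c ]
  [ A    0  ] [ lambda ] = [ b ]

Solving the linear system:
  x*      = (0.3043, -0.3043, 0.6957)
  lambda* = (-0.8841, -1.5507)
  f(x*)   = 2.4348

x* = (0.3043, -0.3043, 0.6957), lambda* = (-0.8841, -1.5507)


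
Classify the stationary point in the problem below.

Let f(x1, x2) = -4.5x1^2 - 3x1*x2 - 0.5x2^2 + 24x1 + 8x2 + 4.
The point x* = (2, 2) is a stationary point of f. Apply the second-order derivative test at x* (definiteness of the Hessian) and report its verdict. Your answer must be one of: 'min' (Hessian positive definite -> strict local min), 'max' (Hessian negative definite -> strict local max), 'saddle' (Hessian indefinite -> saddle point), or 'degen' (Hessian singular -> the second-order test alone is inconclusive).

Compute the Hessian H = grad^2 f:
  H = [[-9, -3], [-3, -1]]
Verify stationarity: grad f(x*) = H x* + g = (0, 0).
Eigenvalues of H: -10, 0.
H has a zero eigenvalue (singular; negative semidefinite but not definite), so H is neither positive definite, negative definite, nor indefinite. The second-order test alone is inconclusive -> degen.
(Indeed, f is constant along the null direction of H through x*, so x* is not a strict local extremum.)

degen


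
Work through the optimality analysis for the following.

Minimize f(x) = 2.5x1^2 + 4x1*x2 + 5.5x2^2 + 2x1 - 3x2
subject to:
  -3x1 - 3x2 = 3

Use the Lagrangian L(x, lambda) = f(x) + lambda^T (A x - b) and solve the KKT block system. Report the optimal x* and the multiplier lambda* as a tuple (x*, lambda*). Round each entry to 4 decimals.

Form the Lagrangian:
  L(x, lambda) = (1/2) x^T Q x + c^T x + lambda^T (A x - b)
Stationarity (grad_x L = 0): Q x + c + A^T lambda = 0.
Primal feasibility: A x = b.

This gives the KKT block system:
  [ Q   A^T ] [ x     ]   [-c ]
  [ A    0  ] [ lambda ] = [ b ]

Solving the linear system:
  x*      = (-1.5, 0.5)
  lambda* = (-1.1667)
  f(x*)   = -0.5

x* = (-1.5, 0.5), lambda* = (-1.1667)


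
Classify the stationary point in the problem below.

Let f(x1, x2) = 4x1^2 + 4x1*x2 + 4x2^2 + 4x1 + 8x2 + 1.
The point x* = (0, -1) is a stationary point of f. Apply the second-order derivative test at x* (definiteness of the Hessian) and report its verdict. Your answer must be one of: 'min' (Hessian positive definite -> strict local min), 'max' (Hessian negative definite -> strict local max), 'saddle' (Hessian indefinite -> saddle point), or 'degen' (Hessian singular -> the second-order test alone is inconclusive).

Compute the Hessian H = grad^2 f:
  H = [[8, 4], [4, 8]]
Verify stationarity: grad f(x*) = H x* + g = (0, 0).
Eigenvalues of H: 4, 12.
Both eigenvalues > 0, so H is positive definite -> x* is a strict local min.

min


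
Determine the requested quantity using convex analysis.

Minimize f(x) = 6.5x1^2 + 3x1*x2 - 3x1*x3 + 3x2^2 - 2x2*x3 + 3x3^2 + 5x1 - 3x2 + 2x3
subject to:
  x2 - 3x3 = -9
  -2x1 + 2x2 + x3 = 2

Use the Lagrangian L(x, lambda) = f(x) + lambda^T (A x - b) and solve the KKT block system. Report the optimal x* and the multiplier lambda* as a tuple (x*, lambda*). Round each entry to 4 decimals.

Form the Lagrangian:
  L(x, lambda) = (1/2) x^T Q x + c^T x + lambda^T (A x - b)
Stationarity (grad_x L = 0): Q x + c + A^T lambda = 0.
Primal feasibility: A x = b.

This gives the KKT block system:
  [ Q   A^T ] [ x     ]   [-c ]
  [ A    0  ] [ lambda ] = [ b ]

Solving the linear system:
  x*      = (0.4333, -0.0572, 2.9809)
  lambda* = (6.4865, 0.7593)
  f(x*)   = 32.5797

x* = (0.4333, -0.0572, 2.9809), lambda* = (6.4865, 0.7593)


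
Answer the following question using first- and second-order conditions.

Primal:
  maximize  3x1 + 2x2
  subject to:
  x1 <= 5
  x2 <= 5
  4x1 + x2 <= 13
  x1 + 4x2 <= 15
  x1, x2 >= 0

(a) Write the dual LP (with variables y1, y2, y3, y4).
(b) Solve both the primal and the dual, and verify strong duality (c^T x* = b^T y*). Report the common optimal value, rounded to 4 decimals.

The standard primal-dual pair for 'max c^T x s.t. A x <= b, x >= 0' is:
  Dual:  min b^T y  s.t.  A^T y >= c,  y >= 0.

So the dual LP is:
  minimize  5y1 + 5y2 + 13y3 + 15y4
  subject to:
    y1 + 4y3 + y4 >= 3
    y2 + y3 + 4y4 >= 2
    y1, y2, y3, y4 >= 0

Solving the primal: x* = (2.4667, 3.1333).
  primal value c^T x* = 13.6667.
Solving the dual: y* = (0, 0, 0.6667, 0.3333).
  dual value b^T y* = 13.6667.
Strong duality: c^T x* = b^T y*. Confirmed.

13.6667


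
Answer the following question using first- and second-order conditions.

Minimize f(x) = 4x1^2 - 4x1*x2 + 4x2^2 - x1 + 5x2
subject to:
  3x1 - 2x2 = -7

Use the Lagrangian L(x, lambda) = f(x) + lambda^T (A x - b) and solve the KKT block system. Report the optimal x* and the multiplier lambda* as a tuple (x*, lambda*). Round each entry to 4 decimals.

Form the Lagrangian:
  L(x, lambda) = (1/2) x^T Q x + c^T x + lambda^T (A x - b)
Stationarity (grad_x L = 0): Q x + c + A^T lambda = 0.
Primal feasibility: A x = b.

This gives the KKT block system:
  [ Q   A^T ] [ x     ]   [-c ]
  [ A    0  ] [ lambda ] = [ b ]

Solving the linear system:
  x*      = (-2.4643, -0.1964)
  lambda* = (6.6429)
  f(x*)   = 23.9911

x* = (-2.4643, -0.1964), lambda* = (6.6429)


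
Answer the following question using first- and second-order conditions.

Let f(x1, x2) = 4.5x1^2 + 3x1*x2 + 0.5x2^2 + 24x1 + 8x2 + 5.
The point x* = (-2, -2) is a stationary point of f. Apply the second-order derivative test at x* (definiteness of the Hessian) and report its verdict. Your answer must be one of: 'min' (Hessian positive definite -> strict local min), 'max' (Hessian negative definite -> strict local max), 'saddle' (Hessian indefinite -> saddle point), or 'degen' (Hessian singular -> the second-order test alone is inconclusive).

Compute the Hessian H = grad^2 f:
  H = [[9, 3], [3, 1]]
Verify stationarity: grad f(x*) = H x* + g = (0, 0).
Eigenvalues of H: 0, 10.
H has a zero eigenvalue (singular; positive semidefinite but not definite), so H is neither positive definite, negative definite, nor indefinite. The second-order test alone is inconclusive -> degen.
(Indeed, f is constant along the null direction of H through x*, so x* is not a strict local extremum.)

degen


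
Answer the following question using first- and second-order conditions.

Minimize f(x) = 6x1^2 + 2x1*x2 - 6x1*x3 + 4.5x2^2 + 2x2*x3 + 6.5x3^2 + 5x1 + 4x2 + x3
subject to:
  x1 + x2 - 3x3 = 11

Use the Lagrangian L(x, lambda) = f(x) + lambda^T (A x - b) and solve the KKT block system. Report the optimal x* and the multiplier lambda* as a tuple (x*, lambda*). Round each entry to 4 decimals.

Form the Lagrangian:
  L(x, lambda) = (1/2) x^T Q x + c^T x + lambda^T (A x - b)
Stationarity (grad_x L = 0): Q x + c + A^T lambda = 0.
Primal feasibility: A x = b.

This gives the KKT block system:
  [ Q   A^T ] [ x     ]   [-c ]
  [ A    0  ] [ lambda ] = [ b ]

Solving the linear system:
  x*      = (-1.6358, 1.897, -3.5796)
  lambda* = (-10.642)
  f(x*)   = 56.4459

x* = (-1.6358, 1.897, -3.5796), lambda* = (-10.642)


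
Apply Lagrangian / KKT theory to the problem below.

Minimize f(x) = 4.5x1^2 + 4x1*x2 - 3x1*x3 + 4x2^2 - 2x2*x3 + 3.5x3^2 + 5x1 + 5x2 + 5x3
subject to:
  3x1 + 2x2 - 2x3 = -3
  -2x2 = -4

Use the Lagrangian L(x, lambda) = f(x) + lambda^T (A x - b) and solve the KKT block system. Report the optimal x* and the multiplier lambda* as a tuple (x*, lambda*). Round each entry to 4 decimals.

Form the Lagrangian:
  L(x, lambda) = (1/2) x^T Q x + c^T x + lambda^T (A x - b)
Stationarity (grad_x L = 0): Q x + c + A^T lambda = 0.
Primal feasibility: A x = b.

This gives the KKT block system:
  [ Q   A^T ] [ x     ]   [-c ]
  [ A    0  ] [ lambda ] = [ b ]

Solving the linear system:
  x*      = (-2.5873, 2, -0.381)
  lambda* = (3.0476, 8.754)
  f(x*)   = 19.6587

x* = (-2.5873, 2, -0.381), lambda* = (3.0476, 8.754)


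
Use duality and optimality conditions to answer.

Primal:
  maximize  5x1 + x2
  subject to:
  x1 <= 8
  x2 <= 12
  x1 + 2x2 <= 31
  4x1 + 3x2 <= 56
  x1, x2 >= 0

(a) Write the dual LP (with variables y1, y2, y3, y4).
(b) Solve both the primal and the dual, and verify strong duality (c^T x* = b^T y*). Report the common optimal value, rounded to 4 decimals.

The standard primal-dual pair for 'max c^T x s.t. A x <= b, x >= 0' is:
  Dual:  min b^T y  s.t.  A^T y >= c,  y >= 0.

So the dual LP is:
  minimize  8y1 + 12y2 + 31y3 + 56y4
  subject to:
    y1 + y3 + 4y4 >= 5
    y2 + 2y3 + 3y4 >= 1
    y1, y2, y3, y4 >= 0

Solving the primal: x* = (8, 8).
  primal value c^T x* = 48.
Solving the dual: y* = (3.6667, 0, 0, 0.3333).
  dual value b^T y* = 48.
Strong duality: c^T x* = b^T y*. Confirmed.

48


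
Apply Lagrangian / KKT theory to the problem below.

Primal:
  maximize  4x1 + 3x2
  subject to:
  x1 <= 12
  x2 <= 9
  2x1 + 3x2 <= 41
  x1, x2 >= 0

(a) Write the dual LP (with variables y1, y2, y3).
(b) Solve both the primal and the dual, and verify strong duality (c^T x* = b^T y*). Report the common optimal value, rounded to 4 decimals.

The standard primal-dual pair for 'max c^T x s.t. A x <= b, x >= 0' is:
  Dual:  min b^T y  s.t.  A^T y >= c,  y >= 0.

So the dual LP is:
  minimize  12y1 + 9y2 + 41y3
  subject to:
    y1 + 2y3 >= 4
    y2 + 3y3 >= 3
    y1, y2, y3 >= 0

Solving the primal: x* = (12, 5.6667).
  primal value c^T x* = 65.
Solving the dual: y* = (2, 0, 1).
  dual value b^T y* = 65.
Strong duality: c^T x* = b^T y*. Confirmed.

65


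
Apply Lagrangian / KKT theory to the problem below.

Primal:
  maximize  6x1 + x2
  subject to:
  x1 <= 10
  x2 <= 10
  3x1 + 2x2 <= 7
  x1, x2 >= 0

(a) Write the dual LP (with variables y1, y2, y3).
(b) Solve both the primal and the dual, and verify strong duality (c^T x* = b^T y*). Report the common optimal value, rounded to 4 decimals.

The standard primal-dual pair for 'max c^T x s.t. A x <= b, x >= 0' is:
  Dual:  min b^T y  s.t.  A^T y >= c,  y >= 0.

So the dual LP is:
  minimize  10y1 + 10y2 + 7y3
  subject to:
    y1 + 3y3 >= 6
    y2 + 2y3 >= 1
    y1, y2, y3 >= 0

Solving the primal: x* = (2.3333, 0).
  primal value c^T x* = 14.
Solving the dual: y* = (0, 0, 2).
  dual value b^T y* = 14.
Strong duality: c^T x* = b^T y*. Confirmed.

14


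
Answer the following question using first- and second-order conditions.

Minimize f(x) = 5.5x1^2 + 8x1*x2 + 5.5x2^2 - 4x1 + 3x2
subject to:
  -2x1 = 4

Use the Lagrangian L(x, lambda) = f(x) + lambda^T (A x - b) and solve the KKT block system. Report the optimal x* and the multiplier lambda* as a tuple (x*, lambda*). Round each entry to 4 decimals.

Form the Lagrangian:
  L(x, lambda) = (1/2) x^T Q x + c^T x + lambda^T (A x - b)
Stationarity (grad_x L = 0): Q x + c + A^T lambda = 0.
Primal feasibility: A x = b.

This gives the KKT block system:
  [ Q   A^T ] [ x     ]   [-c ]
  [ A    0  ] [ lambda ] = [ b ]

Solving the linear system:
  x*      = (-2, 1.1818)
  lambda* = (-8.2727)
  f(x*)   = 22.3182

x* = (-2, 1.1818), lambda* = (-8.2727)


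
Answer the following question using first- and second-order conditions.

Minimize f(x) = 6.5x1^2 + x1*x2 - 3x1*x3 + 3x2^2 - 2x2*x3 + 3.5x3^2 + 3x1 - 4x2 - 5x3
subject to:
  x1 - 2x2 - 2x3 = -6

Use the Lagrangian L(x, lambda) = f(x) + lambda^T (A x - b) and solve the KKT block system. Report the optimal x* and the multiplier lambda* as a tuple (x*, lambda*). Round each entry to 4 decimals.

Form the Lagrangian:
  L(x, lambda) = (1/2) x^T Q x + c^T x + lambda^T (A x - b)
Stationarity (grad_x L = 0): Q x + c + A^T lambda = 0.
Primal feasibility: A x = b.

This gives the KKT block system:
  [ Q   A^T ] [ x     ]   [-c ]
  [ A    0  ] [ lambda ] = [ b ]

Solving the linear system:
  x*      = (-0.1053, 1.5263, 1.4211)
  lambda* = (1.1053)
  f(x*)   = -3.4474

x* = (-0.1053, 1.5263, 1.4211), lambda* = (1.1053)


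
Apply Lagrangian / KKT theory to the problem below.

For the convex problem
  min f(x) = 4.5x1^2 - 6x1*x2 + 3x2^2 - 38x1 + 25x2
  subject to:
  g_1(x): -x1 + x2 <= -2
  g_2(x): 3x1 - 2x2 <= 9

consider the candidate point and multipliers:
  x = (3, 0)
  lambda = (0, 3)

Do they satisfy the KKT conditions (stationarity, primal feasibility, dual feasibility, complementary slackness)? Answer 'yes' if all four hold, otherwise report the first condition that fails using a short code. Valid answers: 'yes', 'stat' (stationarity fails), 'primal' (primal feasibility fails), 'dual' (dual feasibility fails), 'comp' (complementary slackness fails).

Gradient of f: grad f(x) = Q x + c = (-11, 7)
Constraint values g_i(x) = a_i^T x - b_i:
  g_1((3, 0)) = -1
  g_2((3, 0)) = 0
Stationarity residual: grad f(x) + sum_i lambda_i a_i = (-2, 1)
  -> stationarity FAILS
Primal feasibility (all g_i <= 0): OK
Dual feasibility (all lambda_i >= 0): OK
Complementary slackness (lambda_i * g_i(x) = 0 for all i): OK

Verdict: the first failing condition is stationarity -> stat.

stat


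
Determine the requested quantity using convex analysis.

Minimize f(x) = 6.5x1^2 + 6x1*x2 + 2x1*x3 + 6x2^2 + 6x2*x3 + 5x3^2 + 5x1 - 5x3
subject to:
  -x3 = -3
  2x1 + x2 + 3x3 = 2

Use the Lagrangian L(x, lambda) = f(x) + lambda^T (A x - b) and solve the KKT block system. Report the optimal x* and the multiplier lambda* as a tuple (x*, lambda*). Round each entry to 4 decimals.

Form the Lagrangian:
  L(x, lambda) = (1/2) x^T Q x + c^T x + lambda^T (A x - b)
Stationarity (grad_x L = 0): Q x + c + A^T lambda = 0.
Primal feasibility: A x = b.

This gives the KKT block system:
  [ Q   A^T ] [ x     ]   [-c ]
  [ A    0  ] [ lambda ] = [ b ]

Solving the linear system:
  x*      = (-2.7297, -1.5405, 3)
  lambda* = (60.8919, 16.8649)
  f(x*)   = 60.1486

x* = (-2.7297, -1.5405, 3), lambda* = (60.8919, 16.8649)


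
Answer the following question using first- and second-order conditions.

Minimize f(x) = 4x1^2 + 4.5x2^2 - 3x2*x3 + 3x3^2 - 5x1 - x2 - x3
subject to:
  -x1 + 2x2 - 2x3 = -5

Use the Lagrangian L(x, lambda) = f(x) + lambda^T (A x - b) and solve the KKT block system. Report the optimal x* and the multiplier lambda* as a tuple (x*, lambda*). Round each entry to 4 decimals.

Form the Lagrangian:
  L(x, lambda) = (1/2) x^T Q x + c^T x + lambda^T (A x - b)
Stationarity (grad_x L = 0): Q x + c + A^T lambda = 0.
Primal feasibility: A x = b.

This gives the KKT block system:
  [ Q   A^T ] [ x     ]   [-c ]
  [ A    0  ] [ lambda ] = [ b ]

Solving the linear system:
  x*      = (1.1982, -0.4114, 1.4895)
  lambda* = (4.5856)
  f(x*)   = 7.9294

x* = (1.1982, -0.4114, 1.4895), lambda* = (4.5856)


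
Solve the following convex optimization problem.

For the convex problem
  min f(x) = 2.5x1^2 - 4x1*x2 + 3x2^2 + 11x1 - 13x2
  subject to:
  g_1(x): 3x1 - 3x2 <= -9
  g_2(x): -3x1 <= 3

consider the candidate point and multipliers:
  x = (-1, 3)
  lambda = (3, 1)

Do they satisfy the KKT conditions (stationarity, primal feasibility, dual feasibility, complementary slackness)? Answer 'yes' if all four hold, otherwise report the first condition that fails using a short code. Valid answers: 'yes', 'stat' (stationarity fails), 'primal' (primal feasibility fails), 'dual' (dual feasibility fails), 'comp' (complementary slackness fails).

Gradient of f: grad f(x) = Q x + c = (-6, 9)
Constraint values g_i(x) = a_i^T x - b_i:
  g_1((-1, 3)) = -3
  g_2((-1, 3)) = 0
Stationarity residual: grad f(x) + sum_i lambda_i a_i = (0, 0)
  -> stationarity OK
Primal feasibility (all g_i <= 0): OK
Dual feasibility (all lambda_i >= 0): OK
Complementary slackness (lambda_i * g_i(x) = 0 for all i): FAILS

Verdict: the first failing condition is complementary_slackness -> comp.

comp


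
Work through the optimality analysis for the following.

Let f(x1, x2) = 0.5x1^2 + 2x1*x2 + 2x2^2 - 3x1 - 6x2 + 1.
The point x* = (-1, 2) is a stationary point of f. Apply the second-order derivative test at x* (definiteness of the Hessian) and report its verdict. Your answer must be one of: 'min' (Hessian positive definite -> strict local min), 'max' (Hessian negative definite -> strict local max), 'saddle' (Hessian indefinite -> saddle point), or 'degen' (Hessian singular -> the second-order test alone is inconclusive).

Compute the Hessian H = grad^2 f:
  H = [[1, 2], [2, 4]]
Verify stationarity: grad f(x*) = H x* + g = (0, 0).
Eigenvalues of H: 0, 5.
H has a zero eigenvalue (singular; positive semidefinite but not definite), so H is neither positive definite, negative definite, nor indefinite. The second-order test alone is inconclusive -> degen.
(Indeed, f is constant along the null direction of H through x*, so x* is not a strict local extremum.)

degen


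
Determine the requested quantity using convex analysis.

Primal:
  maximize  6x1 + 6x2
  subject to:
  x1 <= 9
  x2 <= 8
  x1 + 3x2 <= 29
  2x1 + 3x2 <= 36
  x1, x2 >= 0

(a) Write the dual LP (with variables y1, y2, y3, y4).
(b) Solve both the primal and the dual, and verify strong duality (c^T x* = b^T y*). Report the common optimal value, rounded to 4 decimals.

The standard primal-dual pair for 'max c^T x s.t. A x <= b, x >= 0' is:
  Dual:  min b^T y  s.t.  A^T y >= c,  y >= 0.

So the dual LP is:
  minimize  9y1 + 8y2 + 29y3 + 36y4
  subject to:
    y1 + y3 + 2y4 >= 6
    y2 + 3y3 + 3y4 >= 6
    y1, y2, y3, y4 >= 0

Solving the primal: x* = (9, 6).
  primal value c^T x* = 90.
Solving the dual: y* = (2, 0, 0, 2).
  dual value b^T y* = 90.
Strong duality: c^T x* = b^T y*. Confirmed.

90


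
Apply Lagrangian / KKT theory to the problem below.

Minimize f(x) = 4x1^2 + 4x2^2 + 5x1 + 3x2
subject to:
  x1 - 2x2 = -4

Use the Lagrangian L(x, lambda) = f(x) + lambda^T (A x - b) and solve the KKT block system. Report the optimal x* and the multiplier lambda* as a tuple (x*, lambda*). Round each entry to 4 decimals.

Form the Lagrangian:
  L(x, lambda) = (1/2) x^T Q x + c^T x + lambda^T (A x - b)
Stationarity (grad_x L = 0): Q x + c + A^T lambda = 0.
Primal feasibility: A x = b.

This gives the KKT block system:
  [ Q   A^T ] [ x     ]   [-c ]
  [ A    0  ] [ lambda ] = [ b ]

Solving the linear system:
  x*      = (-1.45, 1.275)
  lambda* = (6.6)
  f(x*)   = 11.4875

x* = (-1.45, 1.275), lambda* = (6.6)


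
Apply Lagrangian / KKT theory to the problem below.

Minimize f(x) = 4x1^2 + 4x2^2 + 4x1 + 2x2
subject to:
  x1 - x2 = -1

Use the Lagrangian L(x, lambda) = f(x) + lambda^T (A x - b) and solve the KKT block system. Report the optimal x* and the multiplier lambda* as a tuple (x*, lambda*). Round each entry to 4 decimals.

Form the Lagrangian:
  L(x, lambda) = (1/2) x^T Q x + c^T x + lambda^T (A x - b)
Stationarity (grad_x L = 0): Q x + c + A^T lambda = 0.
Primal feasibility: A x = b.

This gives the KKT block system:
  [ Q   A^T ] [ x     ]   [-c ]
  [ A    0  ] [ lambda ] = [ b ]

Solving the linear system:
  x*      = (-0.875, 0.125)
  lambda* = (3)
  f(x*)   = -0.125

x* = (-0.875, 0.125), lambda* = (3)


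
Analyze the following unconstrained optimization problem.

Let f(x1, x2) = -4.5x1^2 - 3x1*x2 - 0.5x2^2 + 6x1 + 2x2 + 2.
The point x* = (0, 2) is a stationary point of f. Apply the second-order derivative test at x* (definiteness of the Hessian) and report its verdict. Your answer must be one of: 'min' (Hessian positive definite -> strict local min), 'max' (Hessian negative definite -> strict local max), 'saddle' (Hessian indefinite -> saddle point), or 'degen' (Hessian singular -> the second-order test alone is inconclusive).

Compute the Hessian H = grad^2 f:
  H = [[-9, -3], [-3, -1]]
Verify stationarity: grad f(x*) = H x* + g = (0, 0).
Eigenvalues of H: -10, 0.
H has a zero eigenvalue (singular; negative semidefinite but not definite), so H is neither positive definite, negative definite, nor indefinite. The second-order test alone is inconclusive -> degen.
(Indeed, f is constant along the null direction of H through x*, so x* is not a strict local extremum.)

degen


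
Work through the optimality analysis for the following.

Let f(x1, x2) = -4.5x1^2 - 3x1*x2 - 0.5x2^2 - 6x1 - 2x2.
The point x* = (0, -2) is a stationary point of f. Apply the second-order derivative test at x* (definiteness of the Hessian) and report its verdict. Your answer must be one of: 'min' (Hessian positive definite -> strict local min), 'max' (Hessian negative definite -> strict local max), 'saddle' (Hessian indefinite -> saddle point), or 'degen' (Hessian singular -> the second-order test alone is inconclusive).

Compute the Hessian H = grad^2 f:
  H = [[-9, -3], [-3, -1]]
Verify stationarity: grad f(x*) = H x* + g = (0, 0).
Eigenvalues of H: -10, 0.
H has a zero eigenvalue (singular; negative semidefinite but not definite), so H is neither positive definite, negative definite, nor indefinite. The second-order test alone is inconclusive -> degen.
(Indeed, f is constant along the null direction of H through x*, so x* is not a strict local extremum.)

degen


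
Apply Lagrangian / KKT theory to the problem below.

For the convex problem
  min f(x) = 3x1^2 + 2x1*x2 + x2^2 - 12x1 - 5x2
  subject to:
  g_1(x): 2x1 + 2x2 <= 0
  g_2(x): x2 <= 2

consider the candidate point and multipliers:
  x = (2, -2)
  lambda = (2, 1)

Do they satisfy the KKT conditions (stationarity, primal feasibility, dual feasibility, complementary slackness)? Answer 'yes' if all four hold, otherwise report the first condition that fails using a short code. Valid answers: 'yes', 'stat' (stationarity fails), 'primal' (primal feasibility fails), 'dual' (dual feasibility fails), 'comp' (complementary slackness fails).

Gradient of f: grad f(x) = Q x + c = (-4, -5)
Constraint values g_i(x) = a_i^T x - b_i:
  g_1((2, -2)) = 0
  g_2((2, -2)) = -4
Stationarity residual: grad f(x) + sum_i lambda_i a_i = (0, 0)
  -> stationarity OK
Primal feasibility (all g_i <= 0): OK
Dual feasibility (all lambda_i >= 0): OK
Complementary slackness (lambda_i * g_i(x) = 0 for all i): FAILS

Verdict: the first failing condition is complementary_slackness -> comp.

comp


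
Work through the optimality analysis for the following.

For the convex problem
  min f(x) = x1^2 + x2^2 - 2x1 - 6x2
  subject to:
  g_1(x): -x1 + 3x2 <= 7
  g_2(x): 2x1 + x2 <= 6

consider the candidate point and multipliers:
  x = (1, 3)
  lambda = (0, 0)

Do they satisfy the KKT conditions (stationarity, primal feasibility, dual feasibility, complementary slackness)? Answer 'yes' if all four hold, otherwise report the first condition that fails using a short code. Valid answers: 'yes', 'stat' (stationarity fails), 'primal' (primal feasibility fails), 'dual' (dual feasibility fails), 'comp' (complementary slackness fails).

Gradient of f: grad f(x) = Q x + c = (0, 0)
Constraint values g_i(x) = a_i^T x - b_i:
  g_1((1, 3)) = 1
  g_2((1, 3)) = -1
Stationarity residual: grad f(x) + sum_i lambda_i a_i = (0, 0)
  -> stationarity OK
Primal feasibility (all g_i <= 0): FAILS
Dual feasibility (all lambda_i >= 0): OK
Complementary slackness (lambda_i * g_i(x) = 0 for all i): OK

Verdict: the first failing condition is primal_feasibility -> primal.

primal


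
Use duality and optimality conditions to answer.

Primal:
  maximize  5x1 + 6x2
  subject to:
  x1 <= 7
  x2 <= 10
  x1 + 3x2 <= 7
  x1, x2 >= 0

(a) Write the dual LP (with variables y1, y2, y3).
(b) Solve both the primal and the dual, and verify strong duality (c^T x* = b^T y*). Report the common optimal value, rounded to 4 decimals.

The standard primal-dual pair for 'max c^T x s.t. A x <= b, x >= 0' is:
  Dual:  min b^T y  s.t.  A^T y >= c,  y >= 0.

So the dual LP is:
  minimize  7y1 + 10y2 + 7y3
  subject to:
    y1 + y3 >= 5
    y2 + 3y3 >= 6
    y1, y2, y3 >= 0

Solving the primal: x* = (7, 0).
  primal value c^T x* = 35.
Solving the dual: y* = (3, 0, 2).
  dual value b^T y* = 35.
Strong duality: c^T x* = b^T y*. Confirmed.

35


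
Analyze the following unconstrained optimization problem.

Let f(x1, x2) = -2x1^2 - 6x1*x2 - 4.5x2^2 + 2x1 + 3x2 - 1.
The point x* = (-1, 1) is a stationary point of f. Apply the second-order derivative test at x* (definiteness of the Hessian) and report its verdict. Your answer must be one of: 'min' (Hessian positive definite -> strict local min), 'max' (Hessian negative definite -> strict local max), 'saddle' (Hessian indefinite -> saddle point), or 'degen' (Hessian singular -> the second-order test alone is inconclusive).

Compute the Hessian H = grad^2 f:
  H = [[-4, -6], [-6, -9]]
Verify stationarity: grad f(x*) = H x* + g = (0, 0).
Eigenvalues of H: -13, 0.
H has a zero eigenvalue (singular; negative semidefinite but not definite), so H is neither positive definite, negative definite, nor indefinite. The second-order test alone is inconclusive -> degen.
(Indeed, f is constant along the null direction of H through x*, so x* is not a strict local extremum.)

degen


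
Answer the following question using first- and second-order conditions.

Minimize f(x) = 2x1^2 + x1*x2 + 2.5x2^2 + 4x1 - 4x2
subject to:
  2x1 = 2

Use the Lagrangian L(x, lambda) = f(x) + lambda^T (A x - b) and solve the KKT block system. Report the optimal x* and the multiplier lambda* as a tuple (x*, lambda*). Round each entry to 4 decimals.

Form the Lagrangian:
  L(x, lambda) = (1/2) x^T Q x + c^T x + lambda^T (A x - b)
Stationarity (grad_x L = 0): Q x + c + A^T lambda = 0.
Primal feasibility: A x = b.

This gives the KKT block system:
  [ Q   A^T ] [ x     ]   [-c ]
  [ A    0  ] [ lambda ] = [ b ]

Solving the linear system:
  x*      = (1, 0.6)
  lambda* = (-4.3)
  f(x*)   = 5.1

x* = (1, 0.6), lambda* = (-4.3)


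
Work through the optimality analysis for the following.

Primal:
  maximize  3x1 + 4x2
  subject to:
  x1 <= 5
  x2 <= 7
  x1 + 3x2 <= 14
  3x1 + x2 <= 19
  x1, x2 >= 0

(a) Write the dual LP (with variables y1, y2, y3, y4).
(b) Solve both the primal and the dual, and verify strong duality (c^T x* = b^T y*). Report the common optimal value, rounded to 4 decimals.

The standard primal-dual pair for 'max c^T x s.t. A x <= b, x >= 0' is:
  Dual:  min b^T y  s.t.  A^T y >= c,  y >= 0.

So the dual LP is:
  minimize  5y1 + 7y2 + 14y3 + 19y4
  subject to:
    y1 + y3 + 3y4 >= 3
    y2 + 3y3 + y4 >= 4
    y1, y2, y3, y4 >= 0

Solving the primal: x* = (5, 3).
  primal value c^T x* = 27.
Solving the dual: y* = (1.6667, 0, 1.3333, 0).
  dual value b^T y* = 27.
Strong duality: c^T x* = b^T y*. Confirmed.

27


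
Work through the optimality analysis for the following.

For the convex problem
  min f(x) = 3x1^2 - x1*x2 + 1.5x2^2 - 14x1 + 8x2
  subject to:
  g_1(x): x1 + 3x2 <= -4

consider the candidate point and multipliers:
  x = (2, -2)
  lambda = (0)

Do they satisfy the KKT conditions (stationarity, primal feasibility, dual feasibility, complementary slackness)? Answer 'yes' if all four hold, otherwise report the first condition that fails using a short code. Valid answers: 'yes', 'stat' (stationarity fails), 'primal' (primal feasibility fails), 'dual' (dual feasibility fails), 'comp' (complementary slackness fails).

Gradient of f: grad f(x) = Q x + c = (0, 0)
Constraint values g_i(x) = a_i^T x - b_i:
  g_1((2, -2)) = 0
Stationarity residual: grad f(x) + sum_i lambda_i a_i = (0, 0)
  -> stationarity OK
Primal feasibility (all g_i <= 0): OK
Dual feasibility (all lambda_i >= 0): OK
Complementary slackness (lambda_i * g_i(x) = 0 for all i): OK

Verdict: yes, KKT holds.

yes


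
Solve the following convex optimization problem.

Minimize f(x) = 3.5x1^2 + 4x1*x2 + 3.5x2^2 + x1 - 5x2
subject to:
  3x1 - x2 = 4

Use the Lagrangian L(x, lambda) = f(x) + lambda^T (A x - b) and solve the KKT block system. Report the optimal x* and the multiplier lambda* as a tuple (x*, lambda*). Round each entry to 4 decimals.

Form the Lagrangian:
  L(x, lambda) = (1/2) x^T Q x + c^T x + lambda^T (A x - b)
Stationarity (grad_x L = 0): Q x + c + A^T lambda = 0.
Primal feasibility: A x = b.

This gives the KKT block system:
  [ Q   A^T ] [ x     ]   [-c ]
  [ A    0  ] [ lambda ] = [ b ]

Solving the linear system:
  x*      = (1.2128, -0.3617)
  lambda* = (-2.6809)
  f(x*)   = 6.8723

x* = (1.2128, -0.3617), lambda* = (-2.6809)


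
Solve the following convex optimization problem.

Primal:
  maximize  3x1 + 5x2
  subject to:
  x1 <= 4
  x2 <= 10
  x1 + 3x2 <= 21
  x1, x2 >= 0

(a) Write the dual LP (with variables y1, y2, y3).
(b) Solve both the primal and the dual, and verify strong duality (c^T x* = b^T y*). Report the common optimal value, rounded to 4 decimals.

The standard primal-dual pair for 'max c^T x s.t. A x <= b, x >= 0' is:
  Dual:  min b^T y  s.t.  A^T y >= c,  y >= 0.

So the dual LP is:
  minimize  4y1 + 10y2 + 21y3
  subject to:
    y1 + y3 >= 3
    y2 + 3y3 >= 5
    y1, y2, y3 >= 0

Solving the primal: x* = (4, 5.6667).
  primal value c^T x* = 40.3333.
Solving the dual: y* = (1.3333, 0, 1.6667).
  dual value b^T y* = 40.3333.
Strong duality: c^T x* = b^T y*. Confirmed.

40.3333
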